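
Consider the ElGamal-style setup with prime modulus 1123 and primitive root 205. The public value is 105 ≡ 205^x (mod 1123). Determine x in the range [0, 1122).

842

Baby-step giant-step with m = ceil(sqrt(1122)) = 34.
Baby table (205^j mod 1123 for j=0..33):
  0:1  1:205  2:474  3:592  4:76  5:981  6:88  7:72
  8:161  9:438  10:1073  11:980  12:1006  13:721  14:692  15:362
  16:92  17:892  18:934  19:560  20:254  21:412  22:235  23:1009
  24:213  25:991  26:1015  27:320  28:466  29:75  30:776  31:737
  32:603  33:85
Giant step factor: 205^(-34) ≡ 1032 (mod 1123).
Scan 105·1032^i mod 1123 for i = 0, 1, …:
  i=0: 105   i=1: 552   i=2: 303   i=3: 502
  i=4: 361   i=5: 839   i=6: 15   i=7: 881
  i=8: 685   i=9: 553     …   i=23: 248
  i=24: 1015
Match at i=24, j=26: x = 24·34 + 26 = 842.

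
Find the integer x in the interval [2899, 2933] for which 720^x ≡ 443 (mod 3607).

Compute 720^2899 mod 3607 = 1555, then multiply by 720 repeatedly:
  720^2899=1555  720^2900=1430  720^2901=1605  720^2902=1360  720^2903=1703
  720^2904=3387  720^2905=308  720^2906=1733  720^2907=3345  720^2908=2531
  720^2909=785  720^2910=2508  720^2911=2260  720^2912=443
Found 443 at exponent 2912.

2912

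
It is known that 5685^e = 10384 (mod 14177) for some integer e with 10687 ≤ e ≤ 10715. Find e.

10712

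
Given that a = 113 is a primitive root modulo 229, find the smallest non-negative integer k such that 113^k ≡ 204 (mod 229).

226

Baby-step giant-step with m = ceil(sqrt(228)) = 16.
Baby table (113^j mod 229 for j=0..15):
  0:1  1:113  2:174  3:197  4:48  5:157  6:108  7:67
  8:14  9:208  10:146  11:10  12:214  13:137  14:138  15:22
Giant step factor: 113^(-16) ≡ 111 (mod 229).
Scan 204·111^i mod 229 for i = 0, 1, …:
  i=0: 204   i=1: 202   i=2: 209   i=3: 70
  i=4: 213   i=5: 56   i=6: 33   i=7: 228
  i=8: 118   i=9: 45     …   i=13: 212
  i=14: 174
Match at i=14, j=2: k = 14·16 + 2 = 226.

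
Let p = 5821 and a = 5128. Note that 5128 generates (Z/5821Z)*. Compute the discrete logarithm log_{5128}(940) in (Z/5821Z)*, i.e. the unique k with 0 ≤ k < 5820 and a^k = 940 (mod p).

3701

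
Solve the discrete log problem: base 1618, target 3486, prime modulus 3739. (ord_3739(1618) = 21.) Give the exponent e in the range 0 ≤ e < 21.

Successive powers of 1618 modulo 3739:
  1618^0=1  1618^1=1618  1618^2=624  1618^3=102  1618^4=520  1618^5=85
  1618^6=2926  1618^7=694  1618^8=1192  1618^9=3071  1618^10=3486
So 1618^10 ≡ 3486 (mod 3739), giving e = 10.

10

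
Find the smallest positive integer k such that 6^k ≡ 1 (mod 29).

14

The order of 6 must divide p − 1 = 28 = 2^2 · 7.
Divisors: 1, 2, 4, 7, 14, 28.
Check each in increasing order: 6^1 ≡ 6;  6^2 ≡ 7;  6^4 ≡ 20;  6^7 ≡ 28;  6^14 ≡ 1.
Smallest exponent giving 1 is 14.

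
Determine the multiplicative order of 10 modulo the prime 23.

The order of 10 must divide p − 1 = 22 = 2 · 11.
Divisors: 1, 2, 11, 22.
Check each in increasing order: 10^1 ≡ 10;  10^2 ≡ 8;  10^11 ≡ 22;  10^22 ≡ 1.
Smallest exponent giving 1 is 22.

22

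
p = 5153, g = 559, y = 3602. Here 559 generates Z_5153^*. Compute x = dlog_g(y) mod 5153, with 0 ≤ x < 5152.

3752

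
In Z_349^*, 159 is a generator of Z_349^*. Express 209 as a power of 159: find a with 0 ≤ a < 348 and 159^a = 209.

Baby-step giant-step with m = ceil(sqrt(348)) = 19.
Baby table (159^j mod 349 for j=0..18):
  0:1  1:159  2:153  3:246  4:26  5:295  6:139  7:114
  8:327  9:341  10:124  11:172  12:126  13:141  14:83  15:284
  16:135  17:176  18:64
Giant step factor: 159^(-19) ≡ 165 (mod 349).
Scan 209·165^i mod 349 for i = 0, 1, …:
  i=0: 209   i=1: 283   i=2: 278   i=3: 151
  i=4: 136   i=5: 104   i=6: 59   i=7: 312
  i=8: 177   i=9: 238     …   i=16: 28
  i=17: 83
Match at i=17, j=14: a = 17·19 + 14 = 337.

337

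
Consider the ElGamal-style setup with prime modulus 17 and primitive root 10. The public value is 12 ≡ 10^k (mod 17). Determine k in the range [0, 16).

15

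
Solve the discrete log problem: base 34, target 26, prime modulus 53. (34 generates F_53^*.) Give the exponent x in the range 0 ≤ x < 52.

Successive powers of 34 modulo 53:
  34^0=1  34^1=34  34^2=43  34^3=31  34^4=47  34^5=8
  34^6=7  34^7=26
So 34^7 ≡ 26 (mod 53), giving x = 7.

7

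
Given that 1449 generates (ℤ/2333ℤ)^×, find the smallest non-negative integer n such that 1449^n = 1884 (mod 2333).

342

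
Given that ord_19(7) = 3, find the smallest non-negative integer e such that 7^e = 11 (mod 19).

2

Successive powers of 7 modulo 19:
  7^0=1  7^1=7  7^2=11
So 7^2 ≡ 11 (mod 19), giving e = 2.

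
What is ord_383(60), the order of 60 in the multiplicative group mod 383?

The order of 60 must divide p − 1 = 382 = 2 · 191.
Divisors: 1, 2, 191, 382.
Check each in increasing order: 60^1 ≡ 60;  60^2 ≡ 153;  60^191 ≡ 382;  60^382 ≡ 1.
Smallest exponent giving 1 is 382.

382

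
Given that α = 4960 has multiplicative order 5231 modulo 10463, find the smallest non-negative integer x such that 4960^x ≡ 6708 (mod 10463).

5135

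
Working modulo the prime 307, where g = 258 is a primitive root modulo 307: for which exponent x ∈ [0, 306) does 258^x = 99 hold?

Baby-step giant-step with m = ceil(sqrt(306)) = 18.
Baby table (258^j mod 307 for j=0..17):
  0:1  1:258  2:252  3:239  4:262  5:56  6:19  7:297
  8:183  9:243  10:66  11:143  12:54  13:117  14:100  15:12
  16:26  17:261
Giant step factor: 258^(-18) ≡ 269 (mod 307).
Scan 99·269^i mod 307 for i = 0, 1, …:
  i=0: 99   i=1: 229   i=2: 201   i=3: 37
  i=4: 129   i=5: 10   i=6: 234   i=7: 11
  i=8: 196   i=9: 227   i=10: 277   i=11: 219
  i=12: 274   i=13: 26
Match at i=13, j=16: x = 13·18 + 16 = 250.

250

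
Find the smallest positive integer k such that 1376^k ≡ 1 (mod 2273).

The order of 1376 must divide p − 1 = 2272 = 2^5 · 71.
Divisors: 1, 2, 4, 8, 16, 32, 71, 142, 284, 568, 1136, 2272.
Check each in increasing order: 1376^1 ≡ 1376;  1376^2 ≡ 2240;  1376^4 ≡ 1089;  1376^8 ≡ 1688;  1376^16 ≡ 1275;  1376^32 ≡ 430;  1376^71 ≡ 1798;  1376^142 ≡ 598;  1376^284 ≡ 743;  1376^568 ≡ 1983;  1376^1136 ≡ 2272;  1376^2272 ≡ 1.
Smallest exponent giving 1 is 2272.

2272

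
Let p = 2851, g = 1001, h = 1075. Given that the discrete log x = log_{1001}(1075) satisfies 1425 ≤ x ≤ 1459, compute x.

1435

Compute 1001^1425 mod 2851 = 2850, then multiply by 1001 repeatedly:
  1001^1425=2850  1001^1426=1850  1001^1427=1551  1001^1428=1607  1001^1429=643
  1001^1430=2168  1001^1431=557  1001^1432=1612  1001^1433=2797  1001^1434=115
  1001^1435=1075
Found 1075 at exponent 1435.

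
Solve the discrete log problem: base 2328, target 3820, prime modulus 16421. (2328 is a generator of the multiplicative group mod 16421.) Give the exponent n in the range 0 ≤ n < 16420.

8295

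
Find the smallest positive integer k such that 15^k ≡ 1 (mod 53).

13

The order of 15 must divide p − 1 = 52 = 2^2 · 13.
Divisors: 1, 2, 4, 13, 26, 52.
Check each in increasing order: 15^1 ≡ 15;  15^2 ≡ 13;  15^4 ≡ 10;  15^13 ≡ 1.
Smallest exponent giving 1 is 13.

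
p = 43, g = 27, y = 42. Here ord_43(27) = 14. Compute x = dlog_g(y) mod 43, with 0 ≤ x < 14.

7

Successive powers of 27 modulo 43:
  27^0=1  27^1=27  27^2=41  27^3=32  27^4=4  27^5=22
  27^6=35  27^7=42
So 27^7 ≡ 42 (mod 43), giving x = 7.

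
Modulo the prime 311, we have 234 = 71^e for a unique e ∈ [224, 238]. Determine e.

230

Compute 71^224 mod 311 = 175, then multiply by 71 repeatedly:
  71^224=175  71^225=296  71^226=179  71^227=269  71^228=128
  71^229=69  71^230=234
Found 234 at exponent 230.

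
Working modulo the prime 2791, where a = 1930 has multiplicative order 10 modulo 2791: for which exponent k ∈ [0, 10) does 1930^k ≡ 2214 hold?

4

Successive powers of 1930 modulo 2791:
  1930^0=1  1930^1=1930  1930^2=1706  1930^3=1991  1930^4=2214
So 1930^4 ≡ 2214 (mod 2791), giving k = 4.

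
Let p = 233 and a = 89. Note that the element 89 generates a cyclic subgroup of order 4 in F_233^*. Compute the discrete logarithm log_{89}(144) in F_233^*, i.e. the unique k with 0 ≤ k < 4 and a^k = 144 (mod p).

Successive powers of 89 modulo 233:
  89^0=1  89^1=89  89^2=232  89^3=144
So 89^3 ≡ 144 (mod 233), giving k = 3.

3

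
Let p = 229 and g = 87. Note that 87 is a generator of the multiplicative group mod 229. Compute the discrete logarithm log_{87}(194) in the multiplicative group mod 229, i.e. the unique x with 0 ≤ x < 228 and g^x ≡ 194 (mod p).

143

Baby-step giant-step with m = ceil(sqrt(228)) = 16.
Baby table (87^j mod 229 for j=0..15):
  0:1  1:87  2:12  3:128  4:144  5:162  6:125  7:112
  8:126  9:199  10:138  11:98  12:53  13:31  14:178  15:143
Giant step factor: 87^(-16) ≡ 171 (mod 229).
Scan 194·171^i mod 229 for i = 0, 1, …:
  i=0: 194   i=1: 198   i=2: 195   i=3: 140
  i=4: 124   i=5: 136   i=6: 127   i=7: 191
  i=8: 143
Match at i=8, j=15: x = 8·16 + 15 = 143.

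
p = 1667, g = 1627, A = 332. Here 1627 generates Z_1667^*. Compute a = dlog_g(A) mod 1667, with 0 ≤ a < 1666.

1199

Baby-step giant-step with m = ceil(sqrt(1666)) = 41.
Baby table (1627^j mod 1667 for j=0..40):
  0:1  1:1627  2:1600  3:1013  4:1155  5:476  6:964  7:1448
  8:425  9:1337  10:1531  11:439  12:777  13:593  14:1285  15:277
  16:589  17:1445  18:545  19:1538  20:159  21:308  22:1016  23:1035
  24:275  25:669  26:1579  27:186  28:895  29:874  30:47  31:1454
  32:185  33:935  34:941  35:701  36:299  37:1376  38:1638  39:1160
  40:276
Giant step factor: 1627^(-41) ≡ 538 (mod 1667).
Scan 332·538^i mod 1667 for i = 0, 1, …:
  i=0: 332   i=1: 247   i=2: 1193   i=3: 39
  i=4: 978   i=5: 1059   i=6: 1295   i=7: 1571
  i=8: 29   i=9: 599     …   i=28: 1140
  i=29: 1531
Match at i=29, j=10: a = 29·41 + 10 = 1199.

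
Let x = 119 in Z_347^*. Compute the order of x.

173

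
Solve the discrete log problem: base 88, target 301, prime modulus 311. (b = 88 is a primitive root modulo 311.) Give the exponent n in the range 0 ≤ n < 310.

Baby-step giant-step with m = ceil(sqrt(310)) = 18.
Baby table (88^j mod 311 for j=0..17):
  0:1  1:88  2:280  3:71  4:28  5:287  6:65  7:122
  8:162  9:261  10:265  11:306  12:182  13:155  14:267  15:171
  16:120  17:297
Giant step factor: 88^(-18) ≡ 26 (mod 311).
Scan 301·26^i mod 311 for i = 0, 1, …:
  i=0: 301   i=1: 51   i=2: 82   i=3: 266
  i=4: 74   i=5: 58   i=6: 264   i=7: 22
  i=8: 261
Match at i=8, j=9: n = 8·18 + 9 = 153.

153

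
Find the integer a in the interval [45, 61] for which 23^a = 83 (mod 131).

Compute 23^45 mod 131 = 86, then multiply by 23 repeatedly:
  23^45=86  23^46=13  23^47=37  23^48=65  23^49=54
  23^50=63  23^51=8  23^52=53  23^53=40  23^54=3
  23^55=69  23^56=15  23^57=83
Found 83 at exponent 57.

57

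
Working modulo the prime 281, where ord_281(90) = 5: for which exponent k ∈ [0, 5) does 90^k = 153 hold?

4

Successive powers of 90 modulo 281:
  90^0=1  90^1=90  90^2=232  90^3=86  90^4=153
So 90^4 ≡ 153 (mod 281), giving k = 4.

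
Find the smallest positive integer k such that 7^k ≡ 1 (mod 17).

The order of 7 must divide p − 1 = 16 = 2^4.
Divisors: 1, 2, 4, 8, 16.
Check each in increasing order: 7^1 ≡ 7;  7^2 ≡ 15;  7^4 ≡ 4;  7^8 ≡ 16;  7^16 ≡ 1.
Smallest exponent giving 1 is 16.

16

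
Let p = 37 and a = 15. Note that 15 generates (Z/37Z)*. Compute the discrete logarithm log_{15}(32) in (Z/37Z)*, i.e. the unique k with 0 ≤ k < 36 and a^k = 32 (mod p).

Successive powers of 15 modulo 37:
  15^0=1  15^1=15  15^2=3  15^3=8  15^4=9  15^5=24
  15^6=27  15^7=35  15^8=7  15^9=31  15^10=21  15^11=19
  15^12=26  15^13=20  15^14=4  15^15=23  15^16=12  15^17=32
So 15^17 ≡ 32 (mod 37), giving k = 17.

17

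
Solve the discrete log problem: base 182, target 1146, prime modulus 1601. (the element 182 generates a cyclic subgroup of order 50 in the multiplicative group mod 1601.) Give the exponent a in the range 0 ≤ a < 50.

29

Baby-step giant-step with m = ceil(sqrt(50)) = 8.
Baby table (182^j mod 1601 for j=0..7):
  0:1  1:182  2:1104  3:803  4:455  5:1159  6:1207  7:337
Giant step factor: 182^(-8) ≡ 255 (mod 1601).
Scan 1146·255^i mod 1601 for i = 0, 1, …:
  i=0: 1146   i=1: 848   i=2: 105   i=3: 1159
Match at i=3, j=5: a = 3·8 + 5 = 29.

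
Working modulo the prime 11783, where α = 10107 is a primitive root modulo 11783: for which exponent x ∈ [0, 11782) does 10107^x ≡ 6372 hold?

2400

Baby-step giant-step with m = ceil(sqrt(11782)) = 109.
Baby table (10107^j mod 11783 for j=0..108):
  0:1  1:10107  2:4622  3:6742  4:305  5:7272  6:7533  7:6068
  8:10544  9:2756  10:11663  11:809  12:10944  13:3987  14:10532  15:11085
  16:3331  17:2386  18:7284  19:10987  20:2617  21:8967  22:6416  23:4663
  24:8724  25:1279  26:902  27:8255  28:9645  29:1256  30:4101  31:7996
  32:7758  33:6024  34:1807  35:11482  36:9590  37:10955  38:9117  39:2459
  40:2766  41:6686  42:11680  43:7666  44:7037  45:771  46:3934  47:5096
  48:1779  49:11278  50:9787  51:10707  52:577  53:10937  54:3936  55:1744
  56:11023  57:1196  58:10397  59:1685  60:3860  61:11290  62:1458  63:7256
  64:10783  65:2814  66:8719  67:9659  68:1358  69:9894  70:8120  71:245
  72:1785  73:1222  74:2170  75:4027  76:2407  77:7437  78:2002  79:2803
  80:3589  81:5949  82:9677  83:6539  84:10609  85:11646  86:5735  87:3068
  88:7203  89:5347  90:5291  91:4883  92:5277  93:4781  94:11267  95:4657
  96:6997  97:8896  98:7582  99:6425  100:1362  101:3190  102:3042  103:3647
  104:3005  105:6744  106:8736  107:4733  108:9234
Giant step factor: 10107^(-109) ≡ 6502 (mod 11783).
Scan 6372·6502^i mod 11783 for i = 0, 1, …:
  i=0: 6372   i=1: 1716   i=2: 10714   i=3: 1332
  i=4: 159   i=5: 8697   i=6: 1277   i=7: 7822
  i=8: 3216   i=9: 7390     …   i=21: 6039
  i=22: 4622
Match at i=22, j=2: x = 22·109 + 2 = 2400.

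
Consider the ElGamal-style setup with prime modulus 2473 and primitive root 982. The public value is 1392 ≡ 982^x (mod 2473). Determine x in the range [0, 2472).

1159

Baby-step giant-step with m = ceil(sqrt(2472)) = 50.
Baby table (982^j mod 2473 for j=0..49):
  0:1  1:982  2:2327  3:62  4:1532  5:840  6:1371  7:1010
  8:147  9:920  10:795  11:1695  12:161  13:2303  14:1224  15:90
  16:1825  17:1698  18:634  19:1865  20:1410  21:2213  22:1872  23:865
  24:1191  25:2306  26:1697  27:2125  28:2011  29:1348  30:681  31:1032
  32:1967  33:181  34:2159  35:777  36:1330  37:316  38:1187  39:851
  40:2281  41:1877  42:829  43:461  44:143  45:1938  46:1379  47:1447
  48:1452  49:1416
Giant step factor: 982^(-50) ≡ 2181 (mod 2473).
Scan 1392·2181^i mod 2473 for i = 0, 1, …:
  i=0: 1392   i=1: 1581   i=2: 799   i=3: 1627
  i=4: 2205   i=5: 1593   i=6: 2241   i=7: 973
  i=8: 279   i=9: 141     …   i=22: 505
  i=23: 920
Match at i=23, j=9: x = 23·50 + 9 = 1159.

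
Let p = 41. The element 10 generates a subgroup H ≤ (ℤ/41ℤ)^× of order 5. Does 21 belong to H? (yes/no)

21 ∈ ⟨10⟩ iff 21^5 ≡ 1 (mod 41), since |⟨10⟩| = 5.
21^5 mod 41 = 9.
Since 9 ≠ 1, 21 does not lie in the subgroup.

no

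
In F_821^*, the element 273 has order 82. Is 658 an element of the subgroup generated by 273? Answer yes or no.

658 ∈ ⟨273⟩ iff 658^82 ≡ 1 (mod 821), since |⟨273⟩| = 82.
658^82 mod 821 = 1.
Since 1 = 1, 658 lies in the subgroup.

yes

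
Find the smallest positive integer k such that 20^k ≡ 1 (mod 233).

232

The order of 20 must divide p − 1 = 232 = 2^3 · 29.
Divisors: 1, 2, 4, 8, 29, 58, 116, 232.
Check each in increasing order: 20^1 ≡ 20;  20^2 ≡ 167;  20^4 ≡ 162;  20^8 ≡ 148;  20^29 ≡ 12;  20^58 ≡ 144;  20^116 ≡ 232;  20^232 ≡ 1.
Smallest exponent giving 1 is 232.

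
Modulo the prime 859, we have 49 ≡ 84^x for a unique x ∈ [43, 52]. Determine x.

Compute 84^43 mod 859 = 135, then multiply by 84 repeatedly:
  84^43=135  84^44=173  84^45=788  84^46=49
Found 49 at exponent 46.

46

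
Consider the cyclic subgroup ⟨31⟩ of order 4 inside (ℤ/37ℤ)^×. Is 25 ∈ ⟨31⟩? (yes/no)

25 ∈ ⟨31⟩ iff 25^4 ≡ 1 (mod 37), since |⟨31⟩| = 4.
25^4 mod 37 = 16.
Since 16 ≠ 1, 25 does not lie in the subgroup.

no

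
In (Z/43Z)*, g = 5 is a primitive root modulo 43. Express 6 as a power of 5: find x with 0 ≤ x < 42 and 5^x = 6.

Baby-step giant-step with m = ceil(sqrt(42)) = 7.
Baby table (5^j mod 43 for j=0..6):
  0:1  1:5  2:25  3:39  4:23  5:29  6:16
Giant step factor: 5^(-7) ≡ 7 (mod 43).
Scan 6·7^i mod 43 for i = 0, 1, …:
  i=0: 6   i=1: 42   i=2: 36   i=3: 37
  i=4: 1
Match at i=4, j=0: x = 4·7 + 0 = 28.

28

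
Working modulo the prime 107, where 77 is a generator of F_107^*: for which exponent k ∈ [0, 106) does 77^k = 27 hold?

Baby-step giant-step with m = ceil(sqrt(106)) = 11.
Baby table (77^j mod 107 for j=0..10):
  0:1  1:77  2:44  3:71  4:10  5:21  6:12  7:68
  8:100  9:103  10:13
Giant step factor: 77^(-11) ≡ 31 (mod 107).
Scan 27·31^i mod 107 for i = 0, 1, …:
  i=0: 27   i=1: 88   i=2: 53   i=3: 38
  i=4: 1
Match at i=4, j=0: k = 4·11 + 0 = 44.

44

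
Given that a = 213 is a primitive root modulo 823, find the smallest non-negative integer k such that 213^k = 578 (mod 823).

632

Baby-step giant-step with m = ceil(sqrt(822)) = 29.
Baby table (213^j mod 823 for j=0..28):
  0:1  1:213  2:104  3:754  4:117  5:231  6:646  7:157
  8:521  9:691  10:689  11:263  12:55  13:193  14:782  15:320
  16:674  17:360  18:141  19:405  20:673  21:147  22:37  23:474
  24:556  25:739  26:214  27:317  28:35
Giant step factor: 213^(-29) ≡ 703 (mod 823).
Scan 578·703^i mod 823 for i = 0, 1, …:
  i=0: 578   i=1: 595   i=2: 201   i=3: 570
  i=4: 732   i=5: 221   i=6: 639   i=7: 682
  i=8: 460   i=9: 764     …   i=20: 531
  i=21: 474
Match at i=21, j=23: k = 21·29 + 23 = 632.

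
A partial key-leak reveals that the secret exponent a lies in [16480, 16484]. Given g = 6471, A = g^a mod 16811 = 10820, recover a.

16483

Compute 6471^16480 mod 16811 = 9140, then multiply by 6471 repeatedly:
  6471^16480=9140  6471^16481=3842  6471^16482=14924  6471^16483=10820
Found 10820 at exponent 16483.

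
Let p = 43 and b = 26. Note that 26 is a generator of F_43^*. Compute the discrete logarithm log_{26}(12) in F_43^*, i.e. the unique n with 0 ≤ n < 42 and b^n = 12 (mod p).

23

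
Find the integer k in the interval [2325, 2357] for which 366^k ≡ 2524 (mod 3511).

Compute 366^2325 mod 3511 = 1987, then multiply by 366 repeatedly:
  366^2325=1987  366^2326=465  366^2327=1662  366^2328=889  366^2329=2362
  366^2330=786  366^2331=3285  366^2332=1548  366^2333=1297  366^2334=717
  366^2335=2608  366^2336=3047  366^2337=2215  366^2338=3160  366^2339=1441
  366^2340=756  366^2341=2838  366^2342=2963  366^2343=3070  366^2344=100
  366^2345=1490  366^2346=1135  366^2347=1112  366^2348=3227  366^2349=1386
  366^2350=1692  366^2351=1336  366^2352=947  366^2353=2524
Found 2524 at exponent 2353.

2353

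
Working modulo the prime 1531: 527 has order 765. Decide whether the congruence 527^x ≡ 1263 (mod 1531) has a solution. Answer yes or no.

1263 ∈ ⟨527⟩ iff 1263^765 ≡ 1 (mod 1531), since |⟨527⟩| = 765.
1263^765 mod 1531 = 1530.
Since 1530 ≠ 1, 1263 does not lie in the subgroup.

no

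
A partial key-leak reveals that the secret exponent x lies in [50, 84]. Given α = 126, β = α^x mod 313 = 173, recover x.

82

Compute 126^50 mod 313 = 96, then multiply by 126 repeatedly:
  126^50=96  126^51=202  126^52=99  126^53=267  126^54=151
  126^55=246  126^56=9  126^57=195  126^58=156  126^59=250
  126^60=200  126^61=160  126^62=128  126^63=165  126^64=132
  126^65=43  126^66=97  126^67=15  126^68=12  126^69=260
  126^70=208  126^71=229  126^72=58  126^73=109  126^74=275
  126^75=220  126^76=176  126^77=266  126^78=25  126^79=20
  126^80=16  126^81=138  126^82=173
Found 173 at exponent 82.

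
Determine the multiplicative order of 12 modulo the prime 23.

11

The order of 12 must divide p − 1 = 22 = 2 · 11.
Divisors: 1, 2, 11, 22.
Check each in increasing order: 12^1 ≡ 12;  12^2 ≡ 6;  12^11 ≡ 1.
Smallest exponent giving 1 is 11.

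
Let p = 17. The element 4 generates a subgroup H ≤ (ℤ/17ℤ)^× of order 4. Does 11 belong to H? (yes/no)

11 ∈ ⟨4⟩ iff 11^4 ≡ 1 (mod 17), since |⟨4⟩| = 4.
11^4 mod 17 = 4.
Since 4 ≠ 1, 11 does not lie in the subgroup.

no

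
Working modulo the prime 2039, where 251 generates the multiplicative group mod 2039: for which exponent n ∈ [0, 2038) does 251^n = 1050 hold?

455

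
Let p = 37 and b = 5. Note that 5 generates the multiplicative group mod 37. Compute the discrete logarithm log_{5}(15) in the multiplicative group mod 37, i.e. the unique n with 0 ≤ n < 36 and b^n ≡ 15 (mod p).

Successive powers of 5 modulo 37:
  5^0=1  5^1=5  5^2=25  5^3=14  5^4=33  5^5=17
  5^6=11  5^7=18  5^8=16  5^9=6  5^10=30  5^11=2
  5^12=10  5^13=13  5^14=28  5^15=29  5^16=34  5^17=22
  5^18=36  5^19=32  5^20=12  5^21=23  5^22=4  5^23=20
  5^24=26  5^25=19  5^26=21  5^27=31  5^28=7  5^29=35
  5^30=27  5^31=24  5^32=9  5^33=8  5^34=3  5^35=15
So 5^35 ≡ 15 (mod 37), giving n = 35.

35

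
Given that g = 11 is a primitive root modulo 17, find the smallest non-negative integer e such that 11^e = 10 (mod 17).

5

Successive powers of 11 modulo 17:
  11^0=1  11^1=11  11^2=2  11^3=5  11^4=4  11^5=10
So 11^5 ≡ 10 (mod 17), giving e = 5.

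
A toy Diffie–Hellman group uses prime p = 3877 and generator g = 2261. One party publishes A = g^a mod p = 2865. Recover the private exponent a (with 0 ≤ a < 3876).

1310

Baby-step giant-step with m = ceil(sqrt(3876)) = 63.
Baby table (2261^j mod 3877 for j=0..62):
  0:1  1:2261  2:2235  3:1604  4:1649  5:2592  6:2365  7:882
  8:1424  9:1754  10:3500  11:543  12:2591  13:104  14:2524  15:3697
  16:105  17:908  18:2055  19:1709  20:2557  21:770  22:197  23:3439
  24:2194  25:1951  26:3062  27:2737  28:665  29:3166  30:1384  31:485
  32:3271  33:2292  34:2540  35:1103  36:972  37:3310  38:1300  39:534
  40:1627  41:3251  42:3596  43:487  44:39  45:2885  46:1871  47:524
  48:2279  49:286  50:3064  51:3382  52:1258  53:2497  54:805  55:1792
  56:247  57:179  58:1511  59:734  60:218  61:519  62:2605
Giant step factor: 2261^(-63) ≡ 1834 (mod 3877).
Scan 2865·1834^i mod 3877 for i = 0, 1, …:
  i=0: 2865   i=1: 1075   i=2: 2034   i=3: 682
  i=4: 2394   i=5: 1832   i=6: 2406   i=7: 578
  i=8: 1631   i=9: 2087     …   i=19: 1566
  i=20: 3064
Match at i=20, j=50: a = 20·63 + 50 = 1310.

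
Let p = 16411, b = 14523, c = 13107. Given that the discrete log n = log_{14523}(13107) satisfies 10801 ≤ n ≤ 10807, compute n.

10805

Compute 14523^10801 mod 16411 = 6327, then multiply by 14523 repeatedly:
  14523^10801=6327  14523^10802=1832  14523^10803=3905  14523^10804=12310  14523^10805=13107
Found 13107 at exponent 10805.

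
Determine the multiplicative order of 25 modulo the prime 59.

The order of 25 must divide p − 1 = 58 = 2 · 29.
Divisors: 1, 2, 29, 58.
Check each in increasing order: 25^1 ≡ 25;  25^2 ≡ 35;  25^29 ≡ 1.
Smallest exponent giving 1 is 29.

29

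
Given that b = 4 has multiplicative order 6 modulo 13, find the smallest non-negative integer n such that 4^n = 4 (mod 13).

Successive powers of 4 modulo 13:
  4^0=1  4^1=4
So 4^1 ≡ 4 (mod 13), giving n = 1.

1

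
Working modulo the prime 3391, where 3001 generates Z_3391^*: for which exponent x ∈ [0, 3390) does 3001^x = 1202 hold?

Baby-step giant-step with m = ceil(sqrt(3390)) = 59.
Baby table (3001^j mod 3391 for j=0..58):
  0:1  1:3001  2:2896  3:3154  4:873  5:2021  6:1913  7:3341
  8:2545  9:1013  10:1677  11:433  12:680  13:2689  14:2500  15:1608
  16:215  17:925  18:2087  19:3301  20:1190  21:467  22:984  23:2814
  24:1224  25:771  26:1109  27:1538  28:387  29:1665  30:1722  31:3229
  32:2142  33:2197  34:1093  35:996  36:1525  37:2066  38:1318  39:1412
  40:2053  41:2997  42:1065  43:1743  44:1821  45:1920  46:611  47:2471
  48:2745  49:1006  50:1016  51:507  52:2339  53:3360  54:1917  55:1781
  56:565  57:65  58:1778
Giant step factor: 3001^(-59) ≡ 2275 (mod 3391).
Scan 1202·2275^i mod 3391 for i = 0, 1, …:
  i=0: 1202   i=1: 1404   i=2: 3169   i=3: 209
  i=4: 735   i=5: 362   i=6: 2928   i=7: 1276
  i=8: 204   i=9: 2924     …   i=37: 141
  i=38: 2021
Match at i=38, j=5: x = 38·59 + 5 = 2247.

2247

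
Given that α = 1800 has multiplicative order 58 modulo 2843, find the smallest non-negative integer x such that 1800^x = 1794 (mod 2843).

Baby-step giant-step with m = ceil(sqrt(58)) = 8.
Baby table (1800^j mod 2843 for j=0..7):
  0:1  1:1800  2:1823  3:578  4:2705  5:1784  6:1453  7:2683
Giant step factor: 1800^(-8) ≡ 2080 (mod 2843).
Scan 1794·2080^i mod 2843 for i = 0, 1, …:
  i=0: 1794   i=1: 1504   i=2: 1020   i=3: 722
  i=4: 656   i=5: 2683
Match at i=5, j=7: x = 5·8 + 7 = 47.

47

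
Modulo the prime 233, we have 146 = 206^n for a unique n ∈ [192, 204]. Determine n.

199

Compute 206^192 mod 233 = 23, then multiply by 206 repeatedly:
  206^192=23  206^193=78  206^194=224  206^195=10  206^196=196
  206^197=67  206^198=55  206^199=146
Found 146 at exponent 199.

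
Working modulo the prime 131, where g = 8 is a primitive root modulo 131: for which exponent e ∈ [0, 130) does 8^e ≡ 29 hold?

Baby-step giant-step with m = ceil(sqrt(130)) = 12.
Baby table (8^j mod 131 for j=0..11):
  0:1  1:8  2:64  3:119  4:35  5:18  6:13  7:104
  8:46  9:106  10:62  11:103
Giant step factor: 8^(-12) ≡ 100 (mod 131).
Scan 29·100^i mod 131 for i = 0, 1, …:
  i=0: 29   i=1: 18
Match at i=1, j=5: e = 1·12 + 5 = 17.

17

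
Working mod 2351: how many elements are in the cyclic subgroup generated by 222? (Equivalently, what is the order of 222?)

2350

The order of 222 must divide p − 1 = 2350 = 2 · 5^2 · 47.
Divisors: 1, 2, 5, 10, 25, 47, 50, 94, 235, 470, 1175, 2350.
Check each in increasing order: 222^1 ≡ 222;  222^2 ≡ 2264;  222^5 ≡ 1704;  222^10 ≡ 131;  222^25 ≡ 606;  222^47 ≡ 1300;  222^50 ≡ 480;  222^94 ≡ 1982;  222^235 ≡ 159;  222^470 ≡ 1771;  222^1175 ≡ 2350;  222^2350 ≡ 1.
Smallest exponent giving 1 is 2350.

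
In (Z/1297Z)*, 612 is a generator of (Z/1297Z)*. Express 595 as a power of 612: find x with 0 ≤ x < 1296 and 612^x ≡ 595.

Baby-step giant-step with m = ceil(sqrt(1296)) = 36.
Baby table (612^j mod 1297 for j=0..35):
  0:1  1:612  2:1008  3:821  4:513  5:82  6:898  7:945
  8:1175  9:562  10:239  11:1004  12:967  13:372  14:689  15:143
  16:617  17:177  18:673  19:727  20:53  21:11  22:247  23:712
  24:1249  25:455  26:902  27:799  28:19  29:1252  30:994  31:35
  32:668  33:261  34:201  35:1094
Giant step factor: 612^(-36) ≡ 672 (mod 1297).
Scan 595·672^i mod 1297 for i = 0, 1, …:
  i=0: 595   i=1: 364   i=2: 772   i=3: 1281
  i=4: 921   i=5: 243   i=6: 1171   i=7: 930
  i=8: 1103   i=9: 629     …   i=26: 194
  i=27: 668
Match at i=27, j=32: x = 27·36 + 32 = 1004.

1004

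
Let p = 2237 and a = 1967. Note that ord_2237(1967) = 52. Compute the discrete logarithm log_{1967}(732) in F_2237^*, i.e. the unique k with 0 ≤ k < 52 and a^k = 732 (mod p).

Baby-step giant-step with m = ceil(sqrt(52)) = 8.
Baby table (1967^j mod 2237 for j=0..7):
  0:1  1:1967  2:1316  3:363  4:418  5:1227  6:2023  7:1855
Giant step factor: 1967^(-8) ≡ 47 (mod 2237).
Scan 732·47^i mod 2237 for i = 0, 1, …:
  i=0: 732   i=1: 849   i=2: 1874   i=3: 835
  i=4: 1216   i=5: 1227
Match at i=5, j=5: k = 5·8 + 5 = 45.

45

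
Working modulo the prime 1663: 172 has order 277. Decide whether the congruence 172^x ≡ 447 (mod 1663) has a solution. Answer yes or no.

447 ∈ ⟨172⟩ iff 447^277 ≡ 1 (mod 1663), since |⟨172⟩| = 277.
447^277 mod 1663 = 319.
Since 319 ≠ 1, 447 does not lie in the subgroup.

no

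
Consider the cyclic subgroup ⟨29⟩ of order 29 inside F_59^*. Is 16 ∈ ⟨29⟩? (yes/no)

16 ∈ ⟨29⟩ iff 16^29 ≡ 1 (mod 59), since |⟨29⟩| = 29.
16^29 mod 59 = 1.
Since 1 = 1, 16 lies in the subgroup.

yes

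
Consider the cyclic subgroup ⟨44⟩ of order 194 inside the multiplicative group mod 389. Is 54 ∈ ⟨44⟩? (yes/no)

54 ∈ ⟨44⟩ iff 54^194 ≡ 1 (mod 389), since |⟨44⟩| = 194.
54^194 mod 389 = 1.
Since 1 = 1, 54 lies in the subgroup.

yes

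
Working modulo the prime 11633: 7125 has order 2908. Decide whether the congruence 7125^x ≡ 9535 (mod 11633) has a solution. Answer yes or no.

9535 ∈ ⟨7125⟩ iff 9535^2908 ≡ 1 (mod 11633), since |⟨7125⟩| = 2908.
9535^2908 mod 11633 = 8358.
Since 8358 ≠ 1, 9535 does not lie in the subgroup.

no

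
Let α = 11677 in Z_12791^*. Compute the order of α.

6395

The order of 11677 must divide p − 1 = 12790 = 2 · 5 · 1279.
Divisors: 1, 2, 5, 10, 1279, 2558, 6395, 12790.
Check each in increasing order: 11677^1 ≡ 11677;  11677^2 ≡ 269;  11677^5 ≡ 11519;  11677^10 ≡ 6318;  11677^1279 ≡ 6881;  11677^2558 ≡ 8670;  11677^6395 ≡ 1.
Smallest exponent giving 1 is 6395.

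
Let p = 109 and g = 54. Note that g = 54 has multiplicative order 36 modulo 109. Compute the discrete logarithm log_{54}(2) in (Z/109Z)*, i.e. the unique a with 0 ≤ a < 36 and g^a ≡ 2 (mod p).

17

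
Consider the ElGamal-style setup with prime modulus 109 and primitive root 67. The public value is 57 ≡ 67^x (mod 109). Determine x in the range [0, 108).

65

Baby-step giant-step with m = ceil(sqrt(108)) = 11.
Baby table (67^j mod 109 for j=0..10):
  0:1  1:67  2:20  3:32  4:73  5:95  6:43  7:47
  8:97  9:68  10:87
Giant step factor: 67^(-11) ≡ 65 (mod 109).
Scan 57·65^i mod 109 for i = 0, 1, …:
  i=0: 57   i=1: 108   i=2: 44   i=3: 26
  i=4: 55   i=5: 87
Match at i=5, j=10: x = 5·11 + 10 = 65.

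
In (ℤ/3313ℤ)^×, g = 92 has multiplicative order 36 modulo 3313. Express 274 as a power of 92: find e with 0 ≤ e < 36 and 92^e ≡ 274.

15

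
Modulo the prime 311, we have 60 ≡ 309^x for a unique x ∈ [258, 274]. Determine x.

Compute 309^258 mod 311 = 235, then multiply by 309 repeatedly:
  309^258=235  309^259=152  309^260=7  309^261=297  309^262=28
  309^263=255  309^264=112  309^265=87  309^266=137  309^267=37
  309^268=237  309^269=148  309^270=15  309^271=281  309^272=60
Found 60 at exponent 272.

272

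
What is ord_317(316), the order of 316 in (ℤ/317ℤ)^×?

The order of 316 must divide p − 1 = 316 = 2^2 · 79.
Divisors: 1, 2, 4, 79, 158, 316.
Check each in increasing order: 316^1 ≡ 316;  316^2 ≡ 1.
Smallest exponent giving 1 is 2.

2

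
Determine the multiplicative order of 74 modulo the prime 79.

78

The order of 74 must divide p − 1 = 78 = 2 · 3 · 13.
Divisors: 1, 2, 3, 6, 13, 26, 39, 78.
Check each in increasing order: 74^1 ≡ 74;  74^2 ≡ 25;  74^3 ≡ 33;  74^6 ≡ 62;  74^13 ≡ 56;  74^26 ≡ 55;  74^39 ≡ 78;  74^78 ≡ 1.
Smallest exponent giving 1 is 78.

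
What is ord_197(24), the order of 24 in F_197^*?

49

The order of 24 must divide p − 1 = 196 = 2^2 · 7^2.
Divisors: 1, 2, 4, 7, 14, 28, 49, 98, 196.
Check each in increasing order: 24^1 ≡ 24;  24^2 ≡ 182;  24^4 ≡ 28;  24^7 ≡ 164;  24^14 ≡ 104;  24^28 ≡ 178;  24^49 ≡ 1.
Smallest exponent giving 1 is 49.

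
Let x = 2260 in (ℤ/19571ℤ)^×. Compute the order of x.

9785

The order of 2260 must divide p − 1 = 19570 = 2 · 5 · 19 · 103.
Divisors: 1, 2, 5, 10, 19, 38, 95, 103, 190, 206, 515, 1030, 1957, 3914, 9785, 19570.
Check each in increasing order: 2260^1 ≡ 2260;  2260^2 ≡ 19140;  2260^5 ≡ 2339;  2260^10 ≡ 10612;  2260^19 ≡ 10826;  2260^38 ≡ 11128;  2260^95 ≡ 18665;  2260^103 ≡ 19265;  2260^190 ≡ 18425;  2260^206 ≡ 15352;  2260^515 ≡ 16944;  2260^1030 ≡ 12137;  2260^1957 ≡ 17410;  2260^3914 ≡ 12023;  2260^9785 ≡ 1.
Smallest exponent giving 1 is 9785.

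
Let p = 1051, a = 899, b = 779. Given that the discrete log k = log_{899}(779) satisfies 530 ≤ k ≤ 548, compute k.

Compute 899^530 mod 1051 = 902, then multiply by 899 repeatedly:
  899^530=902  899^531=577  899^532=580  899^533=124  899^534=70
  899^535=921  899^536=842  899^537=238  899^538=609  899^539=971
  899^540=599  899^541=389  899^542=779
Found 779 at exponent 542.

542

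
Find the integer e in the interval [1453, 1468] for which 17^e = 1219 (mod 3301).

Compute 17^1453 mod 3301 = 14, then multiply by 17 repeatedly:
  17^1453=14  17^1454=238  17^1455=745  17^1456=2762  17^1457=740
  17^1458=2677  17^1459=2596  17^1460=1219
Found 1219 at exponent 1460.

1460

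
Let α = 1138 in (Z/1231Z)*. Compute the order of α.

The order of 1138 must divide p − 1 = 1230 = 2 · 3 · 5 · 41.
Divisors: 1, 2, 3, 5, 6, 10, 15, 30, 41, 82, 123, 205, 246, 410, 615, 1230.
Check each in increasing order: 1138^1 ≡ 1138;  1138^2 ≡ 32;  1138^3 ≡ 717;  1138^5 ≡ 786;  1138^6 ≡ 762;  1138^10 ≡ 1065;  1138^15 ≡ 10;  1138^30 ≡ 100;  1138^41 ≡ 126;  1138^82 ≡ 1104;  1138^123 ≡ 1.
Smallest exponent giving 1 is 123.

123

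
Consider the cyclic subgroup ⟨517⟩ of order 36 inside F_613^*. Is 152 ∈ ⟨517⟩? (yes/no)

152 ∈ ⟨517⟩ iff 152^36 ≡ 1 (mod 613), since |⟨517⟩| = 36.
152^36 mod 613 = 190.
Since 190 ≠ 1, 152 does not lie in the subgroup.

no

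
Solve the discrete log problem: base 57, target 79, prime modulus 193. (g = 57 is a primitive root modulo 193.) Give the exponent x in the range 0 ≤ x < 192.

155

Baby-step giant-step with m = ceil(sqrt(192)) = 14.
Baby table (57^j mod 193 for j=0..13):
  0:1  1:57  2:161  3:106  4:59  5:82  6:42  7:78
  8:7  9:13  10:162  11:163  12:27  13:188
Giant step factor: 57^(-14) ≡ 86 (mod 193).
Scan 79·86^i mod 193 for i = 0, 1, …:
  i=0: 79   i=1: 39   i=2: 73   i=3: 102
  i=4: 87   i=5: 148   i=6: 183   i=7: 105
  i=8: 152   i=9: 141   i=10: 160   i=11: 57
Match at i=11, j=1: x = 11·14 + 1 = 155.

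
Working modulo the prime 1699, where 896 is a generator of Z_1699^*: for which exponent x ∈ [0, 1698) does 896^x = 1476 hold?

840

Baby-step giant-step with m = ceil(sqrt(1698)) = 42.
Baby table (896^j mod 1699 for j=0..41):
  0:1  1:896  2:888  3:516  4:208  5:1177  6:1212  7:291
  8:789  9:160  10:644  11:1063  12:1008  13:999  14:1430  15:234
  16:687  17:514  18:115  19:1100  20:180  21:1574  22:134  23:1134
  24:62  25:1184  26:688  27:1410  28:1003  29:1616  30:388  31:1052
  32:1346  33:1425  34:851  35:1344  36:1332  37:774  38:312  39:916
  40:119  41:1286
Giant step factor: 896^(-42) ≡ 117 (mod 1699).
Scan 1476·117^i mod 1699 for i = 0, 1, …:
  i=0: 1476   i=1: 1093   i=2: 456   i=3: 683
  i=4: 58   i=5: 1689   i=6: 529   i=7: 729
  i=8: 343   i=9: 1054     …   i=19: 334
  i=20: 1
Match at i=20, j=0: x = 20·42 + 0 = 840.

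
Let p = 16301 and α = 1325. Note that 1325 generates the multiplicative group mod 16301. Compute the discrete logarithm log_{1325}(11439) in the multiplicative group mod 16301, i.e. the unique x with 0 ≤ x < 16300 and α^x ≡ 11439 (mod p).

11840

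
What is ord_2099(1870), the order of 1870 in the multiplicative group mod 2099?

1049

The order of 1870 must divide p − 1 = 2098 = 2 · 1049.
Divisors: 1, 2, 1049, 2098.
Check each in increasing order: 1870^1 ≡ 1870;  1870^2 ≡ 2065;  1870^1049 ≡ 1.
Smallest exponent giving 1 is 1049.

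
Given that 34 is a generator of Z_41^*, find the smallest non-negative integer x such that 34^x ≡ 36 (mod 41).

38

Successive powers of 34 modulo 41:
  34^0=1  34^1=34  34^2=8  34^3=26  34^4=23  34^5=3
  34^6=20  34^7=24  34^8=37  34^9=28  34^10=9  34^11=19
  34^12=31  34^13=29  34^14=2  34^15=27  34^16=16  34^17=11
  34^18=5  34^19=6  34^20=40  34^21=7  34^22=33  34^23=15
  34^24=18  34^25=38  34^26=21  34^27=17  34^28=4  34^29=13
  34^30=32  34^31=22  34^32=10  34^33=12  34^34=39  34^35=14
  34^36=25  34^37=30  34^38=36
So 34^38 ≡ 36 (mod 41), giving x = 38.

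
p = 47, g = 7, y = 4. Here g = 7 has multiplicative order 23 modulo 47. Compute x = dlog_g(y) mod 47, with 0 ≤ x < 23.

Successive powers of 7 modulo 47:
  7^0=1  7^1=7  7^2=2  7^3=14  7^4=4
So 7^4 ≡ 4 (mod 47), giving x = 4.

4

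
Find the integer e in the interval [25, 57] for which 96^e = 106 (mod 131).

51

Compute 96^25 mod 131 = 47, then multiply by 96 repeatedly:
  96^25=47  96^26=58  96^27=66  96^28=48  96^29=23
  96^30=112  96^31=10  96^32=43  96^33=67  96^34=13
  96^35=69  96^36=74  96^37=30  96^38=129  96^39=70
  96^40=39  96^41=76  96^42=91  96^43=90  96^44=125
  96^45=79  96^46=117  96^47=97  96^48=11  96^49=8
  96^50=113  96^51=106
Found 106 at exponent 51.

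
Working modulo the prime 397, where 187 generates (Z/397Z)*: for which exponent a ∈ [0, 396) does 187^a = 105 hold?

Baby-step giant-step with m = ceil(sqrt(396)) = 20.
Baby table (187^j mod 397 for j=0..19):
  0:1  1:187  2:33  3:216  4:295  5:379  6:207  7:200
  8:82  9:248  10:324  11:244  12:370  13:112  14:300  15:123
  16:372  17:89  18:366  19:158
Giant step factor: 187^(-20) ≡ 26 (mod 397).
Scan 105·26^i mod 397 for i = 0, 1, …:
  i=0: 105   i=1: 348   i=2: 314   i=3: 224
  i=4: 266   i=5: 167   i=6: 372
Match at i=6, j=16: a = 6·20 + 16 = 136.

136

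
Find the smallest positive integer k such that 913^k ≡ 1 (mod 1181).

1180

The order of 913 must divide p − 1 = 1180 = 2^2 · 5 · 59.
Divisors: 1, 2, 4, 5, 10, 20, 59, 118, 236, 295, 590, 1180.
Check each in increasing order: 913^1 ≡ 913;  913^2 ≡ 964;  913^4 ≡ 1030;  913^5 ≡ 314;  913^10 ≡ 573;  913^20 ≡ 11;  913^59 ≡ 1154;  913^118 ≡ 729;  913^236 ≡ 1172;  913^295 ≡ 243;  913^590 ≡ 1180;  913^1180 ≡ 1.
Smallest exponent giving 1 is 1180.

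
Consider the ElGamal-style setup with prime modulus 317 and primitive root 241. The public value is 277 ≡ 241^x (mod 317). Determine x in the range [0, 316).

308

Baby-step giant-step with m = ceil(sqrt(316)) = 18.
Baby table (241^j mod 317 for j=0..17):
  0:1  1:241  2:70  3:69  4:145  5:75  6:6  7:178
  8:103  9:97  10:236  11:133  12:36  13:117  14:301  15:265
  16:148  17:164
Giant step factor: 241^(-18) ≡ 204 (mod 317).
Scan 277·204^i mod 317 for i = 0, 1, …:
  i=0: 277   i=1: 82   i=2: 244   i=3: 7
  i=4: 160   i=5: 306   i=6: 292   i=7: 289
  i=8: 311   i=9: 44     …   i=16: 221
  i=17: 70
Match at i=17, j=2: x = 17·18 + 2 = 308.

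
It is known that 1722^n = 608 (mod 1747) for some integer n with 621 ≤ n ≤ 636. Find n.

Compute 1722^621 mod 1747 = 451, then multiply by 1722 repeatedly:
  1722^621=451  1722^622=954  1722^623=608
Found 608 at exponent 623.

623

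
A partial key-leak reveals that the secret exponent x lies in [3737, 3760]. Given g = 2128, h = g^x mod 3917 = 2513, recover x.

3747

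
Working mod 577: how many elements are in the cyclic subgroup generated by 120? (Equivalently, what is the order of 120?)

576

The order of 120 must divide p − 1 = 576 = 2^6 · 3^2.
Divisors: 1, 2, 3, 4, 6, 8, 9, 12, 16, 18, 24, 32, 36, 48, 64, 72, 96, 144, 192, 288, 576.
Check each in increasing order: 120^1 ≡ 120;  120^2 ≡ 552;  120^3 ≡ 462;  120^4 ≡ 48;  120^6 ≡ 531;  120^8 ≡ 573;  120^9 ≡ 97;  120^12 ≡ 385;  120^16 ≡ 16;  120^18 ≡ 177;  120^24 ≡ 513;  120^32 ≡ 256;  120^36 ≡ 171;  120^48 ≡ 57;  120^64 ≡ 335;  120^72 ≡ 391;  120^96 ≡ 364;  120^144 ≡ 553;  120^192 ≡ 363;  120^288 ≡ 576;  120^576 ≡ 1.
Smallest exponent giving 1 is 576.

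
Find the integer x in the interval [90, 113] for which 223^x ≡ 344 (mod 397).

105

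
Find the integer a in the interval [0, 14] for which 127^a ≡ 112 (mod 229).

5

Compute 127^0 mod 229 = 1, then multiply by 127 repeatedly:
  127^0=1  127^1=127  127^2=99  127^3=207  127^4=183
  127^5=112
Found 112 at exponent 5.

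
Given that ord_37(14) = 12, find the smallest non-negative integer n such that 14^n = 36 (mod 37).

Successive powers of 14 modulo 37:
  14^0=1  14^1=14  14^2=11  14^3=6  14^4=10  14^5=29
  14^6=36
So 14^6 ≡ 36 (mod 37), giving n = 6.

6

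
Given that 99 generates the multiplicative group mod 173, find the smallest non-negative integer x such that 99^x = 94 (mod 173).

117

Baby-step giant-step with m = ceil(sqrt(172)) = 14.
Baby table (99^j mod 173 for j=0..13):
  0:1  1:99  2:113  3:115  4:140  5:20  6:77  7:11
  8:51  9:32  10:54  11:156  12:47  13:155
Giant step factor: 99^(-14) ≡ 163 (mod 173).
Scan 94·163^i mod 173 for i = 0, 1, …:
  i=0: 94   i=1: 98   i=2: 58   i=3: 112
  i=4: 91   i=5: 128   i=6: 104   i=7: 171
  i=8: 20
Match at i=8, j=5: x = 8·14 + 5 = 117.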